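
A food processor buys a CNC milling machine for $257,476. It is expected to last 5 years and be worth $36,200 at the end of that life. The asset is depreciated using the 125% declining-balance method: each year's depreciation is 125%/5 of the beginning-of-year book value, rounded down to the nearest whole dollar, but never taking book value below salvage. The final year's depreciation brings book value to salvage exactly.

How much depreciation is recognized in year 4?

Depreciable base = $257,476 − $36,200 = $221,276.
Year 1: ⌊$257,476 × 125%/5⌋ = $64,369. Book value $193,107.
Year 2: ⌊$193,107 × 125%/5⌋ = $48,276. Book value $144,831.
Year 3: ⌊$144,831 × 125%/5⌋ = $36,207. Book value $108,624.
Year 4: ⌊$108,624 × 125%/5⌋ = $27,156. Book value $81,468.

$27,156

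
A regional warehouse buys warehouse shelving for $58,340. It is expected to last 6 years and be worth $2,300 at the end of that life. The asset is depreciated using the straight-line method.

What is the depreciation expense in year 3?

Depreciable base = $58,340 − $2,300 = $56,040.
Annual expense = $56,040 / 6 = $9,340.

$9,340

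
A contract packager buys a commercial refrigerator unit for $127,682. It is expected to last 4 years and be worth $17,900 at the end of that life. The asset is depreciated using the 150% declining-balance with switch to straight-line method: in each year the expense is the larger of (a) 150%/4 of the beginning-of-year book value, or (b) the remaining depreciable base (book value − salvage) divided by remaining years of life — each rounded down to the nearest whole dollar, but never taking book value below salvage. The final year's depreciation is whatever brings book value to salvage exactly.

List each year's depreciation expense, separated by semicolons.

$47,880; $29,925; $18,703; $13,274

Depreciable base = $127,682 − $17,900 = $109,782.
Year 1: DB = ⌊$127,682 × 150%/4⌋ = $47,880; SL = ⌊$109,782/4⌋ = $27,445 → take DB $47,880. Book value $79,802.
Year 2: DB = ⌊$79,802 × 150%/4⌋ = $29,925; SL = ⌊$61,902/3⌋ = $20,634 → take DB $29,925. Book value $49,877.
Year 3: DB = ⌊$49,877 × 150%/4⌋ = $18,703; SL = ⌊$31,977/2⌋ = $15,988 → take DB $18,703. Book value $31,174.
Year 4 (final): $31,174 − $17,900 = $13,274. Book value $17,900.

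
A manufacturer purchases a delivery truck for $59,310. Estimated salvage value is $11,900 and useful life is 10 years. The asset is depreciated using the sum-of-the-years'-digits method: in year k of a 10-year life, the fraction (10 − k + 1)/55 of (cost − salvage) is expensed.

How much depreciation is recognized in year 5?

$5,172

Depreciable base = $59,310 − $11,900 = $47,410.
Sum of the years' digits = 10+9+8+7+6+5+4+3+2+1 = 55.
Year 1: $47,410 × 10/55 = $8,620. Book value $50,690.
Year 2: $47,410 × 9/55 = $7,758. Book value $42,932.
Year 3: $47,410 × 8/55 = $6,896. Book value $36,036.
Year 4: $47,410 × 7/55 = $6,034. Book value $30,002.
Year 5: $47,410 × 6/55 = $5,172. Book value $24,830.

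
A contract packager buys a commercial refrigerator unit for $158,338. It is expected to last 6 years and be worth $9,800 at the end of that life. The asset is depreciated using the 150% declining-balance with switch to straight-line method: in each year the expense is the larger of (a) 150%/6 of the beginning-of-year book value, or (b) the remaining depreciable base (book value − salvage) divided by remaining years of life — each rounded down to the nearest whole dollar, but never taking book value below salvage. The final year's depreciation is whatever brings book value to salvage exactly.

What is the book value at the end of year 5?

$28,800

Depreciable base = $158,338 − $9,800 = $148,538.
Year 1: DB = ⌊$158,338 × 150%/6⌋ = $39,584; SL = ⌊$148,538/6⌋ = $24,756 → take DB $39,584. Book value $118,754.
Year 2: DB = ⌊$118,754 × 150%/6⌋ = $29,688; SL = ⌊$108,954/5⌋ = $21,790 → take DB $29,688. Book value $89,066.
Year 3: DB = ⌊$89,066 × 150%/6⌋ = $22,266; SL = ⌊$79,266/4⌋ = $19,816 → take DB $22,266. Book value $66,800.
Year 4: DB = ⌊$66,800 × 150%/6⌋ = $16,700; SL = ⌊$57,000/3⌋ = $19,000 → take SL $19,000. Book value $47,800.
Year 5: DB = ⌊$47,800 × 150%/6⌋ = $11,950; SL = ⌊$38,000/2⌋ = $19,000 → take SL $19,000. Book value $28,800.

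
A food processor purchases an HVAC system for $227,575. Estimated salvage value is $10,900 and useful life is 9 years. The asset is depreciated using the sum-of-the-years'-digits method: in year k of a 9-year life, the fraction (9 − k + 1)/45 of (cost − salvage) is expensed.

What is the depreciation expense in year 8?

$9,630

Depreciable base = $227,575 − $10,900 = $216,675.
Sum of the years' digits = 9+8+7+6+5+4+3+2+1 = 45.
Year 1: $216,675 × 9/45 = $43,335. Book value $184,240.
Year 2: $216,675 × 8/45 = $38,520. Book value $145,720.
Year 3: $216,675 × 7/45 = $33,705. Book value $112,015.
Year 4: $216,675 × 6/45 = $28,890. Book value $83,125.
Year 5: $216,675 × 5/45 = $24,075. Book value $59,050.
Year 6: $216,675 × 4/45 = $19,260. Book value $39,790.
Year 7: $216,675 × 3/45 = $14,445. Book value $25,345.
Year 8: $216,675 × 2/45 = $9,630. Book value $15,715.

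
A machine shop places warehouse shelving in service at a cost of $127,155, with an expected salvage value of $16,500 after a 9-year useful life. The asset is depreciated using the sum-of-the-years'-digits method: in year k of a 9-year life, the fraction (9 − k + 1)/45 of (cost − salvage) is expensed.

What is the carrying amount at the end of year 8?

Depreciable base = $127,155 − $16,500 = $110,655.
Sum of the years' digits = 9+8+7+6+5+4+3+2+1 = 45.
Year 1: $110,655 × 9/45 = $22,131. Book value $105,024.
Year 2: $110,655 × 8/45 = $19,672. Book value $85,352.
Year 3: $110,655 × 7/45 = $17,213. Book value $68,139.
Year 4: $110,655 × 6/45 = $14,754. Book value $53,385.
Year 5: $110,655 × 5/45 = $12,295. Book value $41,090.
Year 6: $110,655 × 4/45 = $9,836. Book value $31,254.
Year 7: $110,655 × 3/45 = $7,377. Book value $23,877.
Year 8: $110,655 × 2/45 = $4,918. Book value $18,959.

$18,959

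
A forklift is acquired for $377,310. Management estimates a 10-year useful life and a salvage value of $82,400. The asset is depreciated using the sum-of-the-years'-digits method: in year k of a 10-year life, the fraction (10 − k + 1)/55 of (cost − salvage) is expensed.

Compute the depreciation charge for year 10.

$5,362

Depreciable base = $377,310 − $82,400 = $294,910.
Sum of the years' digits = 10+9+8+7+6+5+4+3+2+1 = 55.
Year 1: $294,910 × 10/55 = $53,620. Book value $323,690.
Year 2: $294,910 × 9/55 = $48,258. Book value $275,432.
Year 3: $294,910 × 8/55 = $42,896. Book value $232,536.
Year 4: $294,910 × 7/55 = $37,534. Book value $195,002.
Year 5: $294,910 × 6/55 = $32,172. Book value $162,830.
Year 6: $294,910 × 5/55 = $26,810. Book value $136,020.
Year 7: $294,910 × 4/55 = $21,448. Book value $114,572.
Year 8: $294,910 × 3/55 = $16,086. Book value $98,486.
Year 9: $294,910 × 2/55 = $10,724. Book value $87,762.
Year 10: $294,910 × 1/55 = $5,362. Book value $82,400.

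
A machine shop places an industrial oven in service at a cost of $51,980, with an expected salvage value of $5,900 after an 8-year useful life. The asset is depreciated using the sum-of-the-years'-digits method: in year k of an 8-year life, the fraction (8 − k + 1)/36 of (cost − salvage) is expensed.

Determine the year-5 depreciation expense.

$5,120

Depreciable base = $51,980 − $5,900 = $46,080.
Sum of the years' digits = 8+7+6+5+4+3+2+1 = 36.
Year 1: $46,080 × 8/36 = $10,240. Book value $41,740.
Year 2: $46,080 × 7/36 = $8,960. Book value $32,780.
Year 3: $46,080 × 6/36 = $7,680. Book value $25,100.
Year 4: $46,080 × 5/36 = $6,400. Book value $18,700.
Year 5: $46,080 × 4/36 = $5,120. Book value $13,580.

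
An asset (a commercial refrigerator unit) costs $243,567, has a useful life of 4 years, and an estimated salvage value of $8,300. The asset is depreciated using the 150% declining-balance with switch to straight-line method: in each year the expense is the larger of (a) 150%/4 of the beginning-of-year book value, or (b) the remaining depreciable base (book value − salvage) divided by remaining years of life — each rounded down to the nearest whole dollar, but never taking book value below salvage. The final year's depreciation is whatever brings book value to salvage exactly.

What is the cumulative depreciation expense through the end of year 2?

$148,423

Depreciable base = $243,567 − $8,300 = $235,267.
Year 1: DB = ⌊$243,567 × 150%/4⌋ = $91,337; SL = ⌊$235,267/4⌋ = $58,816 → take DB $91,337. Book value $152,230.
Year 2: DB = ⌊$152,230 × 150%/4⌋ = $57,086; SL = ⌊$143,930/3⌋ = $47,976 → take DB $57,086. Book value $95,144.
Accumulated through year 2 = $243,567 − $95,144 = $148,423.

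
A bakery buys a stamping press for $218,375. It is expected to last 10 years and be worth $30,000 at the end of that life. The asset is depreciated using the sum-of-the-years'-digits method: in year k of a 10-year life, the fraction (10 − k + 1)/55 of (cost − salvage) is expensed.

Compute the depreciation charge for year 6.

Depreciable base = $218,375 − $30,000 = $188,375.
Sum of the years' digits = 10+9+8+7+6+5+4+3+2+1 = 55.
Year 1: $188,375 × 10/55 = $34,250. Book value $184,125.
Year 2: $188,375 × 9/55 = $30,825. Book value $153,300.
Year 3: $188,375 × 8/55 = $27,400. Book value $125,900.
Year 4: $188,375 × 7/55 = $23,975. Book value $101,925.
Year 5: $188,375 × 6/55 = $20,550. Book value $81,375.
Year 6: $188,375 × 5/55 = $17,125. Book value $64,250.

$17,125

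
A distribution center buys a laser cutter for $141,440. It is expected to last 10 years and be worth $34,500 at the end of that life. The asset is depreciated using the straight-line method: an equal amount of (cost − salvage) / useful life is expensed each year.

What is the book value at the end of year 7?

Depreciable base = $141,440 − $34,500 = $106,940.
Annual expense = $106,940 / 10 = $10,694.
End of year 1: book value $130,746.
End of year 2: book value $120,052.
End of year 3: book value $109,358.
End of year 4: book value $98,664.
End of year 5: book value $87,970.
End of year 6: book value $77,276.
End of year 7: book value $66,582.

$66,582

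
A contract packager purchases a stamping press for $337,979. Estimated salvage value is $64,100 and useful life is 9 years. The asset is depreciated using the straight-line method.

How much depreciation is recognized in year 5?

$30,431

Depreciable base = $337,979 − $64,100 = $273,879.
Annual expense = $273,879 / 9 = $30,431.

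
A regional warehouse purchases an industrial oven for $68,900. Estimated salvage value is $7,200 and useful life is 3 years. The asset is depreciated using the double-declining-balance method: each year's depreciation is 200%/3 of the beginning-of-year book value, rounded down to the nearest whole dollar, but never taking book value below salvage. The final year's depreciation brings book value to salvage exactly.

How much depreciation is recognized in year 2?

Depreciable base = $68,900 − $7,200 = $61,700.
Year 1: ⌊$68,900 × 200%/3⌋ = $45,933. Book value $22,967.
Year 2: ⌊$22,967 × 200%/3⌋ = $15,311. Book value $7,656.

$15,311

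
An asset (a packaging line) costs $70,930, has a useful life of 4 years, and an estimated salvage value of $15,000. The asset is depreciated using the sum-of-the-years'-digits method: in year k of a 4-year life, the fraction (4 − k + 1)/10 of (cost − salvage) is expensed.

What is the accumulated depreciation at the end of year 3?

Depreciable base = $70,930 − $15,000 = $55,930.
Sum of the years' digits = 4+3+2+1 = 10.
Year 1: $55,930 × 4/10 = $22,372. Book value $48,558.
Year 2: $55,930 × 3/10 = $16,779. Book value $31,779.
Year 3: $55,930 × 2/10 = $11,186. Book value $20,593.
Accumulated through year 3 = $70,930 − $20,593 = $50,337.

$50,337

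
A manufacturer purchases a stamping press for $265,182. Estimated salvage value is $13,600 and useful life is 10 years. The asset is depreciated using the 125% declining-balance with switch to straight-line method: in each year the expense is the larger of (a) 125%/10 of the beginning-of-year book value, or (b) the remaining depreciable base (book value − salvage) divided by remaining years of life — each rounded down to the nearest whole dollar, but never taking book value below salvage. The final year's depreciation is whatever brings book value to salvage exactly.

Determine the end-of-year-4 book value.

Depreciable base = $265,182 − $13,600 = $251,582.
Year 1: DB = ⌊$265,182 × 125%/10⌋ = $33,147; SL = ⌊$251,582/10⌋ = $25,158 → take DB $33,147. Book value $232,035.
Year 2: DB = ⌊$232,035 × 125%/10⌋ = $29,004; SL = ⌊$218,435/9⌋ = $24,270 → take DB $29,004. Book value $203,031.
Year 3: DB = ⌊$203,031 × 125%/10⌋ = $25,378; SL = ⌊$189,431/8⌋ = $23,678 → take DB $25,378. Book value $177,653.
Year 4: DB = ⌊$177,653 × 125%/10⌋ = $22,206; SL = ⌊$164,053/7⌋ = $23,436 → take SL $23,436. Book value $154,217.

$154,217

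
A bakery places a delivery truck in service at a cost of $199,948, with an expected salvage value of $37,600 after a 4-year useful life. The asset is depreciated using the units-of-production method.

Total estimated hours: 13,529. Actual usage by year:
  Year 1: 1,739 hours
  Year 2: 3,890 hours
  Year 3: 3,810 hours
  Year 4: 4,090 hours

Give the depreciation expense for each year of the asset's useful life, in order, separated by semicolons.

$20,868; $46,680; $45,720; $49,080

Depreciable base = $199,948 − $37,600 = $162,348.
Rate = $162,348 / 13,529 hours = $12 per hour.
Year 1: 1,739 × $12 = $20,868. Book value $179,080.
Year 2: 3,890 × $12 = $46,680. Book value $132,400.
Year 3: 3,810 × $12 = $45,720. Book value $86,680.
Year 4: 4,090 × $12 = $49,080. Book value $37,600.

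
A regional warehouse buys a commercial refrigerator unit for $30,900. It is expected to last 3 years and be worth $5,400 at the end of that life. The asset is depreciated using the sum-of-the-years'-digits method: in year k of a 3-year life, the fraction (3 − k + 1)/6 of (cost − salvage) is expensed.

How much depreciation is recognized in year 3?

Depreciable base = $30,900 − $5,400 = $25,500.
Sum of the years' digits = 3+2+1 = 6.
Year 1: $25,500 × 3/6 = $12,750. Book value $18,150.
Year 2: $25,500 × 2/6 = $8,500. Book value $9,650.
Year 3: $25,500 × 1/6 = $4,250. Book value $5,400.

$4,250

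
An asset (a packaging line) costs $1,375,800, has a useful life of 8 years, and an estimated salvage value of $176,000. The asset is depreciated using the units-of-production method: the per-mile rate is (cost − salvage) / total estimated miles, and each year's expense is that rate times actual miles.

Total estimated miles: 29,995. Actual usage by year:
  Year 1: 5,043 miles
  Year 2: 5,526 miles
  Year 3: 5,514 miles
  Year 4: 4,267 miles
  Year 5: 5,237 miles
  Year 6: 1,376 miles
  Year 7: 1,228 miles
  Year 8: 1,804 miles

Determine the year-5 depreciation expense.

$209,480

Depreciable base = $1,375,800 − $176,000 = $1,199,800.
Rate = $1,199,800 / 29,995 miles = $40 per mile.
Year 1: 5,043 × $40 = $201,720. Book value $1,174,080.
Year 2: 5,526 × $40 = $221,040. Book value $953,040.
Year 3: 5,514 × $40 = $220,560. Book value $732,480.
Year 4: 4,267 × $40 = $170,680. Book value $561,800.
Year 5: 5,237 × $40 = $209,480. Book value $352,320.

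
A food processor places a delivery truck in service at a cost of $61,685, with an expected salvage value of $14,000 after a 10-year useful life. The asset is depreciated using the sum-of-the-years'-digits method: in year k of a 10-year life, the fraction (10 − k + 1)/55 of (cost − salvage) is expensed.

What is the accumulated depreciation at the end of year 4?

$29,478

Depreciable base = $61,685 − $14,000 = $47,685.
Sum of the years' digits = 10+9+8+7+6+5+4+3+2+1 = 55.
Year 1: $47,685 × 10/55 = $8,670. Book value $53,015.
Year 2: $47,685 × 9/55 = $7,803. Book value $45,212.
Year 3: $47,685 × 8/55 = $6,936. Book value $38,276.
Year 4: $47,685 × 7/55 = $6,069. Book value $32,207.
Accumulated through year 4 = $61,685 − $32,207 = $29,478.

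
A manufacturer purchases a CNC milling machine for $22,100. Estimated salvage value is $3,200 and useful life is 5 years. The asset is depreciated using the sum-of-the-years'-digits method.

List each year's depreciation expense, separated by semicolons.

Depreciable base = $22,100 − $3,200 = $18,900.
Sum of the years' digits = 5+4+3+2+1 = 15.
Year 1: $18,900 × 5/15 = $6,300. Book value $15,800.
Year 2: $18,900 × 4/15 = $5,040. Book value $10,760.
Year 3: $18,900 × 3/15 = $3,780. Book value $6,980.
Year 4: $18,900 × 2/15 = $2,520. Book value $4,460.
Year 5: $18,900 × 1/15 = $1,260. Book value $3,200.

$6,300; $5,040; $3,780; $2,520; $1,260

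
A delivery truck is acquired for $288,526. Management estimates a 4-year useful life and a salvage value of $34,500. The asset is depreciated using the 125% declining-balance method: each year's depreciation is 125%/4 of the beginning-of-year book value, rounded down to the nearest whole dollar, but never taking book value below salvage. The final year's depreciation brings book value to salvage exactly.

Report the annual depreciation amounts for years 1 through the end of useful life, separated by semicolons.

Depreciable base = $288,526 − $34,500 = $254,026.
Year 1: ⌊$288,526 × 125%/4⌋ = $90,164. Book value $198,362.
Year 2: ⌊$198,362 × 125%/4⌋ = $61,988. Book value $136,374.
Year 3: ⌊$136,374 × 125%/4⌋ = $42,616. Book value $93,758.
Year 4 (final): $93,758 − $34,500 = $59,258. Book value $34,500.

$90,164; $61,988; $42,616; $59,258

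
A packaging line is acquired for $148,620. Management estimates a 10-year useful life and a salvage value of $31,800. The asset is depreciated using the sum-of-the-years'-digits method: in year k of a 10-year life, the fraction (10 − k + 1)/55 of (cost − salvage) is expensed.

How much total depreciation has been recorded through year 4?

$72,216

Depreciable base = $148,620 − $31,800 = $116,820.
Sum of the years' digits = 10+9+8+7+6+5+4+3+2+1 = 55.
Year 1: $116,820 × 10/55 = $21,240. Book value $127,380.
Year 2: $116,820 × 9/55 = $19,116. Book value $108,264.
Year 3: $116,820 × 8/55 = $16,992. Book value $91,272.
Year 4: $116,820 × 7/55 = $14,868. Book value $76,404.
Accumulated through year 4 = $148,620 − $76,404 = $72,216.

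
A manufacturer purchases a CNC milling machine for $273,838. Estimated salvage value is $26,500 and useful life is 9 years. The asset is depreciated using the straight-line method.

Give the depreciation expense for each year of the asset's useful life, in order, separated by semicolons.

$27,482; $27,482; $27,482; $27,482; $27,482; $27,482; $27,482; $27,482; $27,482

Depreciable base = $273,838 − $26,500 = $247,338.
Annual expense = $247,338 / 9 = $27,482.
End of year 1: book value $246,356.
End of year 2: book value $218,874.
End of year 3: book value $191,392.
End of year 4: book value $163,910.
End of year 5: book value $136,428.
End of year 6: book value $108,946.
End of year 7: book value $81,464.
End of year 8: book value $53,982.
End of year 9: book value $26,500.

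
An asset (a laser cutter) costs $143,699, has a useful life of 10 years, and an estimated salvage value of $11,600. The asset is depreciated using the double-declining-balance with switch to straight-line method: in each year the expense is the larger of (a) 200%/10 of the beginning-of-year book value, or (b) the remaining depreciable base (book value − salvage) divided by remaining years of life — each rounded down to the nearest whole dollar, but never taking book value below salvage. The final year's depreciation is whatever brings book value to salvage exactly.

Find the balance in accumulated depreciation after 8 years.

Depreciable base = $143,699 − $11,600 = $132,099.
Year 1: DB = ⌊$143,699 × 200%/10⌋ = $28,739; SL = ⌊$132,099/10⌋ = $13,209 → take DB $28,739. Book value $114,960.
Year 2: DB = ⌊$114,960 × 200%/10⌋ = $22,992; SL = ⌊$103,360/9⌋ = $11,484 → take DB $22,992. Book value $91,968.
Year 3: DB = ⌊$91,968 × 200%/10⌋ = $18,393; SL = ⌊$80,368/8⌋ = $10,046 → take DB $18,393. Book value $73,575.
Year 4: DB = ⌊$73,575 × 200%/10⌋ = $14,715; SL = ⌊$61,975/7⌋ = $8,853 → take DB $14,715. Book value $58,860.
Year 5: DB = ⌊$58,860 × 200%/10⌋ = $11,772; SL = ⌊$47,260/6⌋ = $7,876 → take DB $11,772. Book value $47,088.
Year 6: DB = ⌊$47,088 × 200%/10⌋ = $9,417; SL = ⌊$35,488/5⌋ = $7,097 → take DB $9,417. Book value $37,671.
Year 7: DB = ⌊$37,671 × 200%/10⌋ = $7,534; SL = ⌊$26,071/4⌋ = $6,517 → take DB $7,534. Book value $30,137.
Year 8: DB = ⌊$30,137 × 200%/10⌋ = $6,027; SL = ⌊$18,537/3⌋ = $6,179 → take SL $6,179. Book value $23,958.
Accumulated through year 8 = $143,699 − $23,958 = $119,741.

$119,741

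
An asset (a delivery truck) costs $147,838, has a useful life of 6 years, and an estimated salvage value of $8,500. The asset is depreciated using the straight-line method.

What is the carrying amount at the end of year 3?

$78,169

Depreciable base = $147,838 − $8,500 = $139,338.
Annual expense = $139,338 / 6 = $23,223.
End of year 1: book value $124,615.
End of year 2: book value $101,392.
End of year 3: book value $78,169.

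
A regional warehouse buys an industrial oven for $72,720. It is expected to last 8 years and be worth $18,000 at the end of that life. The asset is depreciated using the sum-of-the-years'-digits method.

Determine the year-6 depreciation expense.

$4,560

Depreciable base = $72,720 − $18,000 = $54,720.
Sum of the years' digits = 8+7+6+5+4+3+2+1 = 36.
Year 1: $54,720 × 8/36 = $12,160. Book value $60,560.
Year 2: $54,720 × 7/36 = $10,640. Book value $49,920.
Year 3: $54,720 × 6/36 = $9,120. Book value $40,800.
Year 4: $54,720 × 5/36 = $7,600. Book value $33,200.
Year 5: $54,720 × 4/36 = $6,080. Book value $27,120.
Year 6: $54,720 × 3/36 = $4,560. Book value $22,560.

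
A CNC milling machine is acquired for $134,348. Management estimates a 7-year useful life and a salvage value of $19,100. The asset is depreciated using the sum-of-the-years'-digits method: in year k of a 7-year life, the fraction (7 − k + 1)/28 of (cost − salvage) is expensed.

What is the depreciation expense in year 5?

Depreciable base = $134,348 − $19,100 = $115,248.
Sum of the years' digits = 7+6+5+4+3+2+1 = 28.
Year 1: $115,248 × 7/28 = $28,812. Book value $105,536.
Year 2: $115,248 × 6/28 = $24,696. Book value $80,840.
Year 3: $115,248 × 5/28 = $20,580. Book value $60,260.
Year 4: $115,248 × 4/28 = $16,464. Book value $43,796.
Year 5: $115,248 × 3/28 = $12,348. Book value $31,448.

$12,348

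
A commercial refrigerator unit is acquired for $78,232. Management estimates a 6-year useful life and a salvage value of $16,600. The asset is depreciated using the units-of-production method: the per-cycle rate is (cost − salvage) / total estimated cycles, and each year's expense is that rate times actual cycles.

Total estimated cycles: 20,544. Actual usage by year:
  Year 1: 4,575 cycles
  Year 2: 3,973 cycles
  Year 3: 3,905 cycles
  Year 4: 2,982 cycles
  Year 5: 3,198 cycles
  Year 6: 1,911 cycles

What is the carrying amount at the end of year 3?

Depreciable base = $78,232 − $16,600 = $61,632.
Rate = $61,632 / 20,544 cycles = $3 per cycle.
Year 1: 4,575 × $3 = $13,725. Book value $64,507.
Year 2: 3,973 × $3 = $11,919. Book value $52,588.
Year 3: 3,905 × $3 = $11,715. Book value $40,873.

$40,873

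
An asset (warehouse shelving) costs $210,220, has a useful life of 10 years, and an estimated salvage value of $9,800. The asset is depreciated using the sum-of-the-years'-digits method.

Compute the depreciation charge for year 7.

$14,576

Depreciable base = $210,220 − $9,800 = $200,420.
Sum of the years' digits = 10+9+8+7+6+5+4+3+2+1 = 55.
Year 1: $200,420 × 10/55 = $36,440. Book value $173,780.
Year 2: $200,420 × 9/55 = $32,796. Book value $140,984.
Year 3: $200,420 × 8/55 = $29,152. Book value $111,832.
Year 4: $200,420 × 7/55 = $25,508. Book value $86,324.
Year 5: $200,420 × 6/55 = $21,864. Book value $64,460.
Year 6: $200,420 × 5/55 = $18,220. Book value $46,240.
Year 7: $200,420 × 4/55 = $14,576. Book value $31,664.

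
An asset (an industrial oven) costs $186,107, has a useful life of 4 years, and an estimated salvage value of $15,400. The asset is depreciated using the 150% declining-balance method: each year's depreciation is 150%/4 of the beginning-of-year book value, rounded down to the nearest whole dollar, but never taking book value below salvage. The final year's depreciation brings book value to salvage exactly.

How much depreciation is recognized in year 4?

Depreciable base = $186,107 − $15,400 = $170,707.
Year 1: ⌊$186,107 × 150%/4⌋ = $69,790. Book value $116,317.
Year 2: ⌊$116,317 × 150%/4⌋ = $43,618. Book value $72,699.
Year 3: ⌊$72,699 × 150%/4⌋ = $27,262. Book value $45,437.
Year 4 (final): $45,437 − $15,400 = $30,037. Book value $15,400.

$30,037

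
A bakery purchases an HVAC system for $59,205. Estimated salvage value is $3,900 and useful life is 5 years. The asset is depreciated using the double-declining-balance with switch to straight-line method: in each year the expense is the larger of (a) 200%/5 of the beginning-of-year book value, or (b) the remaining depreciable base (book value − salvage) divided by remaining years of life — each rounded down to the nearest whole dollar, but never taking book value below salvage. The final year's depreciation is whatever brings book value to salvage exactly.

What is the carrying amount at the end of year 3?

Depreciable base = $59,205 − $3,900 = $55,305.
Year 1: DB = ⌊$59,205 × 200%/5⌋ = $23,682; SL = ⌊$55,305/5⌋ = $11,061 → take DB $23,682. Book value $35,523.
Year 2: DB = ⌊$35,523 × 200%/5⌋ = $14,209; SL = ⌊$31,623/4⌋ = $7,905 → take DB $14,209. Book value $21,314.
Year 3: DB = ⌊$21,314 × 200%/5⌋ = $8,525; SL = ⌊$17,414/3⌋ = $5,804 → take DB $8,525. Book value $12,789.

$12,789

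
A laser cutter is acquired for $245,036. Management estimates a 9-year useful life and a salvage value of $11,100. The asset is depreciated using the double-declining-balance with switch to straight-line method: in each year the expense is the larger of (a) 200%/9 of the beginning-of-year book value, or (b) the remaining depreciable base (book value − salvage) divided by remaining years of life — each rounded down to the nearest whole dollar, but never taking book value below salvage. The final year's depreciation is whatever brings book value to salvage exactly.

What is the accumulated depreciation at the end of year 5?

Depreciable base = $245,036 − $11,100 = $233,936.
Year 1: DB = ⌊$245,036 × 200%/9⌋ = $54,452; SL = ⌊$233,936/9⌋ = $25,992 → take DB $54,452. Book value $190,584.
Year 2: DB = ⌊$190,584 × 200%/9⌋ = $42,352; SL = ⌊$179,484/8⌋ = $22,435 → take DB $42,352. Book value $148,232.
Year 3: DB = ⌊$148,232 × 200%/9⌋ = $32,940; SL = ⌊$137,132/7⌋ = $19,590 → take DB $32,940. Book value $115,292.
Year 4: DB = ⌊$115,292 × 200%/9⌋ = $25,620; SL = ⌊$104,192/6⌋ = $17,365 → take DB $25,620. Book value $89,672.
Year 5: DB = ⌊$89,672 × 200%/9⌋ = $19,927; SL = ⌊$78,572/5⌋ = $15,714 → take DB $19,927. Book value $69,745.
Accumulated through year 5 = $245,036 − $69,745 = $175,291.

$175,291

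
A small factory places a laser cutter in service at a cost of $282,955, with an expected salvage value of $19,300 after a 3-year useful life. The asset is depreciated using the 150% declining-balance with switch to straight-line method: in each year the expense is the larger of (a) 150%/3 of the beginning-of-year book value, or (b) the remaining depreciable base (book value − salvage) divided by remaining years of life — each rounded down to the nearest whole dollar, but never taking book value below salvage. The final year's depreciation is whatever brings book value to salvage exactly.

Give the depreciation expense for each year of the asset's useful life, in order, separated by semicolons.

$141,477; $70,739; $51,439

Depreciable base = $282,955 − $19,300 = $263,655.
Year 1: DB = ⌊$282,955 × 150%/3⌋ = $141,477; SL = ⌊$263,655/3⌋ = $87,885 → take DB $141,477. Book value $141,478.
Year 2: DB = ⌊$141,478 × 150%/3⌋ = $70,739; SL = ⌊$122,178/2⌋ = $61,089 → take DB $70,739. Book value $70,739.
Year 3 (final): $70,739 − $19,300 = $51,439. Book value $19,300.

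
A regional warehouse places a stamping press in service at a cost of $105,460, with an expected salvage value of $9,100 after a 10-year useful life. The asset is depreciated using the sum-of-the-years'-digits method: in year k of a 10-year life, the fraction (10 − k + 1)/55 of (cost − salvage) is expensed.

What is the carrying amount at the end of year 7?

Depreciable base = $105,460 − $9,100 = $96,360.
Sum of the years' digits = 10+9+8+7+6+5+4+3+2+1 = 55.
Year 1: $96,360 × 10/55 = $17,520. Book value $87,940.
Year 2: $96,360 × 9/55 = $15,768. Book value $72,172.
Year 3: $96,360 × 8/55 = $14,016. Book value $58,156.
Year 4: $96,360 × 7/55 = $12,264. Book value $45,892.
Year 5: $96,360 × 6/55 = $10,512. Book value $35,380.
Year 6: $96,360 × 5/55 = $8,760. Book value $26,620.
Year 7: $96,360 × 4/55 = $7,008. Book value $19,612.

$19,612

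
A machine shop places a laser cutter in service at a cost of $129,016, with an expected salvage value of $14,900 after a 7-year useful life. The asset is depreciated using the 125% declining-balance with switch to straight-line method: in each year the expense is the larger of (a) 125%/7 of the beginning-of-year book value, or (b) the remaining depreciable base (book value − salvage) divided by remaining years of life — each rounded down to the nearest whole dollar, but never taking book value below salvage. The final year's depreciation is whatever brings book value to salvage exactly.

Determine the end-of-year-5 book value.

$43,205

Depreciable base = $129,016 − $14,900 = $114,116.
Year 1: DB = ⌊$129,016 × 125%/7⌋ = $23,038; SL = ⌊$114,116/7⌋ = $16,302 → take DB $23,038. Book value $105,978.
Year 2: DB = ⌊$105,978 × 125%/7⌋ = $18,924; SL = ⌊$91,078/6⌋ = $15,179 → take DB $18,924. Book value $87,054.
Year 3: DB = ⌊$87,054 × 125%/7⌋ = $15,545; SL = ⌊$72,154/5⌋ = $14,430 → take DB $15,545. Book value $71,509.
Year 4: DB = ⌊$71,509 × 125%/7⌋ = $12,769; SL = ⌊$56,609/4⌋ = $14,152 → take SL $14,152. Book value $57,357.
Year 5: DB = ⌊$57,357 × 125%/7⌋ = $10,242; SL = ⌊$42,457/3⌋ = $14,152 → take SL $14,152. Book value $43,205.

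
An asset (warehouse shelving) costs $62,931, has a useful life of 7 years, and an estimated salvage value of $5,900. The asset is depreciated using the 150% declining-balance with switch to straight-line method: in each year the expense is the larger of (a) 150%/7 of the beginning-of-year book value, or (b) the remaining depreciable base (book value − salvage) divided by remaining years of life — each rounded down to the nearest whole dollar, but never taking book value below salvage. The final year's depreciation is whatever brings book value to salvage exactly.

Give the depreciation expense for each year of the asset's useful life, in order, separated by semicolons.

Depreciable base = $62,931 − $5,900 = $57,031.
Year 1: DB = ⌊$62,931 × 150%/7⌋ = $13,485; SL = ⌊$57,031/7⌋ = $8,147 → take DB $13,485. Book value $49,446.
Year 2: DB = ⌊$49,446 × 150%/7⌋ = $10,595; SL = ⌊$43,546/6⌋ = $7,257 → take DB $10,595. Book value $38,851.
Year 3: DB = ⌊$38,851 × 150%/7⌋ = $8,325; SL = ⌊$32,951/5⌋ = $6,590 → take DB $8,325. Book value $30,526.
Year 4: DB = ⌊$30,526 × 150%/7⌋ = $6,541; SL = ⌊$24,626/4⌋ = $6,156 → take DB $6,541. Book value $23,985.
Year 5: DB = ⌊$23,985 × 150%/7⌋ = $5,139; SL = ⌊$18,085/3⌋ = $6,028 → take SL $6,028. Book value $17,957.
Year 6: DB = ⌊$17,957 × 150%/7⌋ = $3,847; SL = ⌊$12,057/2⌋ = $6,028 → take SL $6,028. Book value $11,929.
Year 7 (final): $11,929 − $5,900 = $6,029. Book value $5,900.

$13,485; $10,595; $8,325; $6,541; $6,028; $6,028; $6,029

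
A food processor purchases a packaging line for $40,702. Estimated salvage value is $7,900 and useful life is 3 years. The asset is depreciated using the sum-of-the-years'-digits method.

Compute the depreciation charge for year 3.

$5,467

Depreciable base = $40,702 − $7,900 = $32,802.
Sum of the years' digits = 3+2+1 = 6.
Year 1: $32,802 × 3/6 = $16,401. Book value $24,301.
Year 2: $32,802 × 2/6 = $10,934. Book value $13,367.
Year 3: $32,802 × 1/6 = $5,467. Book value $7,900.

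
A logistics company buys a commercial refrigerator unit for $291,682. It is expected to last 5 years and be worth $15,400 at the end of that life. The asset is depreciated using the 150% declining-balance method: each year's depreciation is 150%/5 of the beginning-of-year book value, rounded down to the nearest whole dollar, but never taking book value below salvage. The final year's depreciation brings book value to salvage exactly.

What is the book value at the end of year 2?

$142,925

Depreciable base = $291,682 − $15,400 = $276,282.
Year 1: ⌊$291,682 × 150%/5⌋ = $87,504. Book value $204,178.
Year 2: ⌊$204,178 × 150%/5⌋ = $61,253. Book value $142,925.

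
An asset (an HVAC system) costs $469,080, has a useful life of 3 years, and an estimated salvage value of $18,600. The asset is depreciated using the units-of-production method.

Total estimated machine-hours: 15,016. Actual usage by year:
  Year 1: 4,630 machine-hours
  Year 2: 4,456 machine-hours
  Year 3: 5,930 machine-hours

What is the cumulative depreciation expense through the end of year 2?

$272,580

Depreciable base = $469,080 − $18,600 = $450,480.
Rate = $450,480 / 15,016 machine-hours = $30 per machine-hour.
Year 1: 4,630 × $30 = $138,900. Book value $330,180.
Year 2: 4,456 × $30 = $133,680. Book value $196,500.
Accumulated through year 2 = $469,080 − $196,500 = $272,580.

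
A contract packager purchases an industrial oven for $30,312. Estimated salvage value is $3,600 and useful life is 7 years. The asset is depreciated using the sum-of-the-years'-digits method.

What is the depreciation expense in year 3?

$4,770

Depreciable base = $30,312 − $3,600 = $26,712.
Sum of the years' digits = 7+6+5+4+3+2+1 = 28.
Year 1: $26,712 × 7/28 = $6,678. Book value $23,634.
Year 2: $26,712 × 6/28 = $5,724. Book value $17,910.
Year 3: $26,712 × 5/28 = $4,770. Book value $13,140.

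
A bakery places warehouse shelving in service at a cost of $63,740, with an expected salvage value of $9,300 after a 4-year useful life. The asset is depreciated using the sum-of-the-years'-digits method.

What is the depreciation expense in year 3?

Depreciable base = $63,740 − $9,300 = $54,440.
Sum of the years' digits = 4+3+2+1 = 10.
Year 1: $54,440 × 4/10 = $21,776. Book value $41,964.
Year 2: $54,440 × 3/10 = $16,332. Book value $25,632.
Year 3: $54,440 × 2/10 = $10,888. Book value $14,744.

$10,888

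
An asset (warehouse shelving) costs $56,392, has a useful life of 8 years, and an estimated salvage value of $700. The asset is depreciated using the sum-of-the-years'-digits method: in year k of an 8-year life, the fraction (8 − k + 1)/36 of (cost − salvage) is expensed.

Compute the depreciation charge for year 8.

Depreciable base = $56,392 − $700 = $55,692.
Sum of the years' digits = 8+7+6+5+4+3+2+1 = 36.
Year 1: $55,692 × 8/36 = $12,376. Book value $44,016.
Year 2: $55,692 × 7/36 = $10,829. Book value $33,187.
Year 3: $55,692 × 6/36 = $9,282. Book value $23,905.
Year 4: $55,692 × 5/36 = $7,735. Book value $16,170.
Year 5: $55,692 × 4/36 = $6,188. Book value $9,982.
Year 6: $55,692 × 3/36 = $4,641. Book value $5,341.
Year 7: $55,692 × 2/36 = $3,094. Book value $2,247.
Year 8: $55,692 × 1/36 = $1,547. Book value $700.

$1,547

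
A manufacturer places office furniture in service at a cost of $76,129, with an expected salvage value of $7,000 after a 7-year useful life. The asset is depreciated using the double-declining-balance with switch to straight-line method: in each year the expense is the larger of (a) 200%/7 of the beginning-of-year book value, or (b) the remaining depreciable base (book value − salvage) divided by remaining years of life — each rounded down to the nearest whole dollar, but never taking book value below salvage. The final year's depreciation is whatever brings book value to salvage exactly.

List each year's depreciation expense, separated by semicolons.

Depreciable base = $76,129 − $7,000 = $69,129.
Year 1: DB = ⌊$76,129 × 200%/7⌋ = $21,751; SL = ⌊$69,129/7⌋ = $9,875 → take DB $21,751. Book value $54,378.
Year 2: DB = ⌊$54,378 × 200%/7⌋ = $15,536; SL = ⌊$47,378/6⌋ = $7,896 → take DB $15,536. Book value $38,842.
Year 3: DB = ⌊$38,842 × 200%/7⌋ = $11,097; SL = ⌊$31,842/5⌋ = $6,368 → take DB $11,097. Book value $27,745.
Year 4: DB = ⌊$27,745 × 200%/7⌋ = $7,927; SL = ⌊$20,745/4⌋ = $5,186 → take DB $7,927. Book value $19,818.
Year 5: DB = ⌊$19,818 × 200%/7⌋ = $5,662; SL = ⌊$12,818/3⌋ = $4,272 → take DB $5,662. Book value $14,156.
Year 6: DB = ⌊$14,156 × 200%/7⌋ = $4,044; SL = ⌊$7,156/2⌋ = $3,578 → take DB $4,044. Book value $10,112.
Year 7 (final): $10,112 − $7,000 = $3,112. Book value $7,000.

$21,751; $15,536; $11,097; $7,927; $5,662; $4,044; $3,112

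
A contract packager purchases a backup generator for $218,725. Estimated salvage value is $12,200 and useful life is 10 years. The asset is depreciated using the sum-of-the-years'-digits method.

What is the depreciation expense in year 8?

$11,265

Depreciable base = $218,725 − $12,200 = $206,525.
Sum of the years' digits = 10+9+8+7+6+5+4+3+2+1 = 55.
Year 1: $206,525 × 10/55 = $37,550. Book value $181,175.
Year 2: $206,525 × 9/55 = $33,795. Book value $147,380.
Year 3: $206,525 × 8/55 = $30,040. Book value $117,340.
Year 4: $206,525 × 7/55 = $26,285. Book value $91,055.
Year 5: $206,525 × 6/55 = $22,530. Book value $68,525.
Year 6: $206,525 × 5/55 = $18,775. Book value $49,750.
Year 7: $206,525 × 4/55 = $15,020. Book value $34,730.
Year 8: $206,525 × 3/55 = $11,265. Book value $23,465.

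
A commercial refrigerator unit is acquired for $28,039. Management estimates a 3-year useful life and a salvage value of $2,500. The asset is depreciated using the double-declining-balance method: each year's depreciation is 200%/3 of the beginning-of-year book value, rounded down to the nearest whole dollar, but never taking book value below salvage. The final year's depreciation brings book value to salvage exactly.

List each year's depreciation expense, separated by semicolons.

$18,692; $6,231; $616

Depreciable base = $28,039 − $2,500 = $25,539.
Year 1: ⌊$28,039 × 200%/3⌋ = $18,692. Book value $9,347.
Year 2: ⌊$9,347 × 200%/3⌋ = $6,231. Book value $3,116.
Year 3 (final): $3,116 − $2,500 = $616. Book value $2,500.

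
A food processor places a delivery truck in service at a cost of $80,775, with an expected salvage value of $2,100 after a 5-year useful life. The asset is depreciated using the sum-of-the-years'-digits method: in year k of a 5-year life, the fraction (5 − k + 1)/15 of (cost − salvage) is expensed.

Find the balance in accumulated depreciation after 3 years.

Depreciable base = $80,775 − $2,100 = $78,675.
Sum of the years' digits = 5+4+3+2+1 = 15.
Year 1: $78,675 × 5/15 = $26,225. Book value $54,550.
Year 2: $78,675 × 4/15 = $20,980. Book value $33,570.
Year 3: $78,675 × 3/15 = $15,735. Book value $17,835.
Accumulated through year 3 = $80,775 − $17,835 = $62,940.

$62,940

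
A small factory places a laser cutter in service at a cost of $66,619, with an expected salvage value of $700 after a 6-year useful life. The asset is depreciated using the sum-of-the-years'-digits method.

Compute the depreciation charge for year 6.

Depreciable base = $66,619 − $700 = $65,919.
Sum of the years' digits = 6+5+4+3+2+1 = 21.
Year 1: $65,919 × 6/21 = $18,834. Book value $47,785.
Year 2: $65,919 × 5/21 = $15,695. Book value $32,090.
Year 3: $65,919 × 4/21 = $12,556. Book value $19,534.
Year 4: $65,919 × 3/21 = $9,417. Book value $10,117.
Year 5: $65,919 × 2/21 = $6,278. Book value $3,839.
Year 6: $65,919 × 1/21 = $3,139. Book value $700.

$3,139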